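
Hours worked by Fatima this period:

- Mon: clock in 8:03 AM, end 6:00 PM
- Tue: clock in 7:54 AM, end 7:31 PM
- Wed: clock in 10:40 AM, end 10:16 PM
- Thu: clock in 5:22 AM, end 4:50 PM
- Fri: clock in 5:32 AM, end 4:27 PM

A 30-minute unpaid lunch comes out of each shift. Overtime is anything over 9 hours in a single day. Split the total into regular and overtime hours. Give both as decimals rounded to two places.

Mon: 8:03 AM–6:00 PM = 9 h 57 min; less 30 min break → 9 h 27 min
Tue: 7:54 AM–7:31 PM = 11 h 37 min; less 30 min break → 11 h 7 min
Wed: 10:40 AM–10:16 PM = 11 h 36 min; less 30 min break → 11 h 6 min
Thu: 5:22 AM–4:50 PM = 11 h 28 min; less 30 min break → 10 h 58 min
Fri: 5:32 AM–4:27 PM = 10 h 55 min; less 30 min break → 10 h 25 min
Mon reg 9 h 0 min / OT 0 h 27 min; Tue reg 9 h 0 min / OT 2 h 7 min; Wed reg 9 h 0 min / OT 2 h 6 min; Thu reg 9 h 0 min / OT 1 h 58 min; Fri reg 9 h 0 min / OT 1 h 25 min.
Totals: regular 45 h 0 min, overtime 8 h 3 min.

Regular 45.00 hours, overtime 8.05 hours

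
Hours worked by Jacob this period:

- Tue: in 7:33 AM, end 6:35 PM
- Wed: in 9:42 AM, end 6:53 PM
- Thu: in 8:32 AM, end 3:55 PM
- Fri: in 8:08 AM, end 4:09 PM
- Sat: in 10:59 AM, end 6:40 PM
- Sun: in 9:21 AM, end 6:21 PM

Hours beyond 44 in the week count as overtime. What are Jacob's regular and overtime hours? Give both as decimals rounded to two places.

Regular 44.00 hours, overtime 8.30 hours

Tue: 7:33 AM–6:35 PM = 11 h 2 min
Wed: 9:42 AM–6:53 PM = 9 h 11 min
Thu: 8:32 AM–3:55 PM = 7 h 23 min
Fri: 8:08 AM–4:09 PM = 8 h 1 min
Sat: 10:59 AM–6:40 PM = 7 h 41 min
Sun: 9:21 AM–6:21 PM = 9 h 0 min
Total worked: 52 h 18 min = 52.30 h.
Threshold 44 h → overtime 8 h 18 min, regular 44 h 0 min.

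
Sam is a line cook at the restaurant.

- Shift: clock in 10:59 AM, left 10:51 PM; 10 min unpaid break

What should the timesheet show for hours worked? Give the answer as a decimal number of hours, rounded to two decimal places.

Shift: 10:59 AM–10:51 PM = 11 h 52 min; less 10 min break → 11 h 42 min

11.70 hours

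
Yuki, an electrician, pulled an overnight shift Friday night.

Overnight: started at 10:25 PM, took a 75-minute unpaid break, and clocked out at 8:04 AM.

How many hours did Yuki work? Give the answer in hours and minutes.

8 h 24 min

Overnight: 10:25 PM → midnight = 1 h 35 min; midnight → 8:04 AM = 8 h 4 min; span 9 h 39 min; less 75 min break → 8 h 24 min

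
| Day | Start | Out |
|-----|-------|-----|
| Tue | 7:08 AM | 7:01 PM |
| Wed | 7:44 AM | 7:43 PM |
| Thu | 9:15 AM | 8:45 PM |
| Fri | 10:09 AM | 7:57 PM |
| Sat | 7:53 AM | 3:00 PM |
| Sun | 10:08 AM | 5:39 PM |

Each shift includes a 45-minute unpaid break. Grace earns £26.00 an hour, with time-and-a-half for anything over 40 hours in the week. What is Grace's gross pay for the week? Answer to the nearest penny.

Tue: 7:08 AM–7:01 PM = 11 h 53 min; less 45 min break → 11 h 8 min
Wed: 7:44 AM–7:43 PM = 11 h 59 min; less 45 min break → 11 h 14 min
Thu: 9:15 AM–8:45 PM = 11 h 30 min; less 45 min break → 10 h 45 min
Fri: 10:09 AM–7:57 PM = 9 h 48 min; less 45 min break → 9 h 3 min
Sat: 7:53 AM–3:00 PM = 7 h 7 min; less 45 min break → 6 h 22 min
Sun: 10:08 AM–5:39 PM = 7 h 31 min; less 45 min break → 6 h 46 min
Total worked: 55 h 18 min = 3318 min.
Regular 40 h 0 min = 2400 min at £26.00/h; overtime 15 h 18 min = 918 min at £39.00/h.
Pay = (2400 × £26.00 + 918 × £39.00) ÷ 60 = £1636.70.

£1636.70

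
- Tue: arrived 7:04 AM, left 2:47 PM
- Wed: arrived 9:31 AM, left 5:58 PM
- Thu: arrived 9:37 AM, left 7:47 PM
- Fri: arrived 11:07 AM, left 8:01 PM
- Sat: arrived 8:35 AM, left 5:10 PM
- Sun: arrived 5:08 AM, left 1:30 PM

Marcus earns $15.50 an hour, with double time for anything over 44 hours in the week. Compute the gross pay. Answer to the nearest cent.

Tue: 7:04 AM–2:47 PM = 7 h 43 min
Wed: 9:31 AM–5:58 PM = 8 h 27 min
Thu: 9:37 AM–7:47 PM = 10 h 10 min
Fri: 11:07 AM–8:01 PM = 8 h 54 min
Sat: 8:35 AM–5:10 PM = 8 h 35 min
Sun: 5:08 AM–1:30 PM = 8 h 22 min
Total worked: 52 h 11 min = 3131 min.
Regular 44 h 0 min = 2640 min at $15.50/h; overtime 8 h 11 min = 491 min at $31.00/h.
Pay = (2640 × $15.50 + 491 × $31.00) ÷ 60 = $935.68.

$935.68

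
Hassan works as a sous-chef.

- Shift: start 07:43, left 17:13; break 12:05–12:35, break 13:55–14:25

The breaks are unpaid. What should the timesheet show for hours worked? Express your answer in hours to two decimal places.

Shift: 07:43–17:13 = 9 h 30 min; less 60 min break → 8 h 30 min

8.50 hours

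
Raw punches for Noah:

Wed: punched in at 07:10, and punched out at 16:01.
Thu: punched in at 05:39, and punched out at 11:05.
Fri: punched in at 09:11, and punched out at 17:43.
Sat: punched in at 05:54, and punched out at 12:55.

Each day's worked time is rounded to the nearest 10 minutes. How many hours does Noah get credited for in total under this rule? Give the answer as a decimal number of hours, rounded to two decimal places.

Wed: 07:10–16:01 = 8 h 51 min → rounds to 8 h 50 min
Thu: 05:39–11:05 = 5 h 26 min → rounds to 5 h 30 min
Fri: 09:11–17:43 = 8 h 32 min → rounds to 8 h 30 min
Sat: 05:54–12:55 = 7 h 1 min → rounds to 7 h 0 min
Total credited: 29 h 50 min.

29.83 hours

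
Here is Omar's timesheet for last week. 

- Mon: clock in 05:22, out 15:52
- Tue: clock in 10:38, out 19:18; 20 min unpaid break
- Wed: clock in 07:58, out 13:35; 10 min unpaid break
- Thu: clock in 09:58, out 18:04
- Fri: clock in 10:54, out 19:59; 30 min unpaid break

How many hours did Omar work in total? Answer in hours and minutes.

40 h 58 min

Mon: 05:22–15:52 = 10 h 30 min
Tue: 10:38–19:18 = 8 h 40 min; less 20 min break → 8 h 20 min
Wed: 07:58–13:35 = 5 h 37 min; less 10 min break → 5 h 27 min
Thu: 09:58–18:04 = 8 h 6 min
Fri: 10:54–19:59 = 9 h 5 min; less 30 min break → 8 h 35 min
Total: 10 h 30 min + 8 h 20 min + 5 h 27 min + 8 h 6 min + 8 h 35 min = 40 h 58 min.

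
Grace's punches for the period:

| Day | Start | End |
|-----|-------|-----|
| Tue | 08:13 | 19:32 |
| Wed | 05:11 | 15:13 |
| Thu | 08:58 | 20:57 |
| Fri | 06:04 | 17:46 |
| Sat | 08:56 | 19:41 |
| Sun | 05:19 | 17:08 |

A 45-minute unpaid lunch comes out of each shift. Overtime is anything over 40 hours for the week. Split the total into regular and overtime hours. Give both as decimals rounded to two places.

Tue: 08:13–19:32 = 11 h 19 min; less 45 min break → 10 h 34 min
Wed: 05:11–15:13 = 10 h 2 min; less 45 min break → 9 h 17 min
Thu: 08:58–20:57 = 11 h 59 min; less 45 min break → 11 h 14 min
Fri: 06:04–17:46 = 11 h 42 min; less 45 min break → 10 h 57 min
Sat: 08:56–19:41 = 10 h 45 min; less 45 min break → 10 h 0 min
Sun: 05:19–17:08 = 11 h 49 min; less 45 min break → 11 h 4 min
Total worked: 63 h 6 min = 63.10 h.
Threshold 40 h → overtime 23 h 6 min, regular 40 h 0 min.

Regular 40.00 hours, overtime 23.10 hours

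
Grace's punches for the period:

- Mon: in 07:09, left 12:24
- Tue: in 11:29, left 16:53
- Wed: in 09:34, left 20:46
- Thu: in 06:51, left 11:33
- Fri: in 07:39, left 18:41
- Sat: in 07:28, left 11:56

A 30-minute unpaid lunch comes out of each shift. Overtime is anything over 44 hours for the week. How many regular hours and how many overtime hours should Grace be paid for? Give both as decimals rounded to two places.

Regular 39.05 hours, overtime 0.00 hours

Mon: 07:09–12:24 = 5 h 15 min; less 30 min break → 4 h 45 min
Tue: 11:29–16:53 = 5 h 24 min; less 30 min break → 4 h 54 min
Wed: 09:34–20:46 = 11 h 12 min; less 30 min break → 10 h 42 min
Thu: 06:51–11:33 = 4 h 42 min; less 30 min break → 4 h 12 min
Fri: 07:39–18:41 = 11 h 2 min; less 30 min break → 10 h 32 min
Sat: 07:28–11:56 = 4 h 28 min; less 30 min break → 3 h 58 min
Total worked: 39 h 3 min = 39.05 h.
Threshold 44 h → overtime 0 h 0 min, regular 39 h 3 min.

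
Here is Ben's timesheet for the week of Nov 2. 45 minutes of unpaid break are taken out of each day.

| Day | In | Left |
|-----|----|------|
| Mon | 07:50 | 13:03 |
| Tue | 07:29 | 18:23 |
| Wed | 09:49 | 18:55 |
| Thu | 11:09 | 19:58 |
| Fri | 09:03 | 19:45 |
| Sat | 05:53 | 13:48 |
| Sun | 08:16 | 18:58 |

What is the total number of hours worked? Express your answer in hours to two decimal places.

58.10 hours

Mon: 07:50–13:03 = 5 h 13 min; less 45 min break → 4 h 28 min
Tue: 07:29–18:23 = 10 h 54 min; less 45 min break → 10 h 9 min
Wed: 09:49–18:55 = 9 h 6 min; less 45 min break → 8 h 21 min
Thu: 11:09–19:58 = 8 h 49 min; less 45 min break → 8 h 4 min
Fri: 09:03–19:45 = 10 h 42 min; less 45 min break → 9 h 57 min
Sat: 05:53–13:48 = 7 h 55 min; less 45 min break → 7 h 10 min
Sun: 08:16–18:58 = 10 h 42 min; less 45 min break → 9 h 57 min
Total: 4 h 28 min + 10 h 9 min + 8 h 21 min + 8 h 4 min + 9 h 57 min + 7 h 10 min + 9 h 57 min = 58 h 6 min.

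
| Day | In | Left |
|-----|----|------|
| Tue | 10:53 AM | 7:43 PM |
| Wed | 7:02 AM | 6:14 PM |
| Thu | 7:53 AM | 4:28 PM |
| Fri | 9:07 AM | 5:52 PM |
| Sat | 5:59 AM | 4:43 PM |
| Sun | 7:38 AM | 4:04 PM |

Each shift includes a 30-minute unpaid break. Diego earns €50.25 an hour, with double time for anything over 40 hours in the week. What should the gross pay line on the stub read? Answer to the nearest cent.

€3370.10

Tue: 10:53 AM–7:43 PM = 8 h 50 min; less 30 min break → 8 h 20 min
Wed: 7:02 AM–6:14 PM = 11 h 12 min; less 30 min break → 10 h 42 min
Thu: 7:53 AM–4:28 PM = 8 h 35 min; less 30 min break → 8 h 5 min
Fri: 9:07 AM–5:52 PM = 8 h 45 min; less 30 min break → 8 h 15 min
Sat: 5:59 AM–4:43 PM = 10 h 44 min; less 30 min break → 10 h 14 min
Sun: 7:38 AM–4:04 PM = 8 h 26 min; less 30 min break → 7 h 56 min
Total worked: 53 h 32 min = 3212 min.
Regular 40 h 0 min = 2400 min at €50.25/h; overtime 13 h 32 min = 812 min at €100.50/h.
Pay = (2400 × €50.25 + 812 × €100.50) ÷ 60 = €3370.10.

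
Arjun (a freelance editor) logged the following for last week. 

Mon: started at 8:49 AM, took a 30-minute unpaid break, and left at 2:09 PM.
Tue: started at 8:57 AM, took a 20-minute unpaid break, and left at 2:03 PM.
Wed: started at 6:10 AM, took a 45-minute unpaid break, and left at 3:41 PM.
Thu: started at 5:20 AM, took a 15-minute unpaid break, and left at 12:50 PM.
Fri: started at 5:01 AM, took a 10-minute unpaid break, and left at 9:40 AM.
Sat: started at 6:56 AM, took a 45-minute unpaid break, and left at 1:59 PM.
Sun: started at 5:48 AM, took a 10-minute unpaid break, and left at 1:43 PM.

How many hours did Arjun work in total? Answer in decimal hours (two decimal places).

Mon: 8:49 AM–2:09 PM = 5 h 20 min; less 30 min break → 4 h 50 min
Tue: 8:57 AM–2:03 PM = 5 h 6 min; less 20 min break → 4 h 46 min
Wed: 6:10 AM–3:41 PM = 9 h 31 min; less 45 min break → 8 h 46 min
Thu: 5:20 AM–12:50 PM = 7 h 30 min; less 15 min break → 7 h 15 min
Fri: 5:01 AM–9:40 AM = 4 h 39 min; less 10 min break → 4 h 29 min
Sat: 6:56 AM–1:59 PM = 7 h 3 min; less 45 min break → 6 h 18 min
Sun: 5:48 AM–1:43 PM = 7 h 55 min; less 10 min break → 7 h 45 min
Total: 4 h 50 min + 4 h 46 min + 8 h 46 min + 7 h 15 min + 4 h 29 min + 6 h 18 min + 7 h 45 min = 44 h 9 min.

44.15 hours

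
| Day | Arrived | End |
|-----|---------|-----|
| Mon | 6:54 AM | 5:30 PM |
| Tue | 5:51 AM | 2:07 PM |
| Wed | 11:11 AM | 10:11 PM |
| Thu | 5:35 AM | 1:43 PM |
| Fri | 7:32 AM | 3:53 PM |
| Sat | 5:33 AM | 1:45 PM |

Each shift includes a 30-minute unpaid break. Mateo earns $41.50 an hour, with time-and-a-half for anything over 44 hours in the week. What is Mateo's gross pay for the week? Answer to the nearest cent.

$2295.99

Mon: 6:54 AM–5:30 PM = 10 h 36 min; less 30 min break → 10 h 6 min
Tue: 5:51 AM–2:07 PM = 8 h 16 min; less 30 min break → 7 h 46 min
Wed: 11:11 AM–10:11 PM = 11 h 0 min; less 30 min break → 10 h 30 min
Thu: 5:35 AM–1:43 PM = 8 h 8 min; less 30 min break → 7 h 38 min
Fri: 7:32 AM–3:53 PM = 8 h 21 min; less 30 min break → 7 h 51 min
Sat: 5:33 AM–1:45 PM = 8 h 12 min; less 30 min break → 7 h 42 min
Total worked: 51 h 33 min = 3093 min.
Regular 44 h 0 min = 2640 min at $41.50/h; overtime 7 h 33 min = 453 min at $62.25/h.
Pay = (2640 × $41.50 + 453 × $62.25) ÷ 60 = $2295.99.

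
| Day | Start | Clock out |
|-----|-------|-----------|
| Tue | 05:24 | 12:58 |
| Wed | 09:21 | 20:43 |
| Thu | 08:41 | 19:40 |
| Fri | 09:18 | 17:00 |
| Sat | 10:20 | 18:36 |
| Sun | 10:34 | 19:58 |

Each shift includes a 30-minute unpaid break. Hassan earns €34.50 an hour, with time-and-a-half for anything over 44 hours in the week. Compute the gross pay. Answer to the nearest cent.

€1946.66

Tue: 05:24–12:58 = 7 h 34 min; less 30 min break → 7 h 4 min
Wed: 09:21–20:43 = 11 h 22 min; less 30 min break → 10 h 52 min
Thu: 08:41–19:40 = 10 h 59 min; less 30 min break → 10 h 29 min
Fri: 09:18–17:00 = 7 h 42 min; less 30 min break → 7 h 12 min
Sat: 10:20–18:36 = 8 h 16 min; less 30 min break → 7 h 46 min
Sun: 10:34–19:58 = 9 h 24 min; less 30 min break → 8 h 54 min
Total worked: 52 h 17 min = 3137 min.
Regular 44 h 0 min = 2640 min at €34.50/h; overtime 8 h 17 min = 497 min at €51.75/h.
Pay = (2640 × €34.50 + 497 × €51.75) ÷ 60 = €1946.66.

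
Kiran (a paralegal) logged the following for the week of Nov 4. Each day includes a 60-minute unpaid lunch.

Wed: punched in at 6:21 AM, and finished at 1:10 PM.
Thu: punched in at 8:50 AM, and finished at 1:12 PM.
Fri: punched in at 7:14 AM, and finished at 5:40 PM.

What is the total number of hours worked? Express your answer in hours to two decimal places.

18.62 hours

Wed: 6:21 AM–1:10 PM = 6 h 49 min; less 60 min break → 5 h 49 min
Thu: 8:50 AM–1:12 PM = 4 h 22 min; less 60 min break → 3 h 22 min
Fri: 7:14 AM–5:40 PM = 10 h 26 min; less 60 min break → 9 h 26 min
Total: 5 h 49 min + 3 h 22 min + 9 h 26 min = 18 h 37 min.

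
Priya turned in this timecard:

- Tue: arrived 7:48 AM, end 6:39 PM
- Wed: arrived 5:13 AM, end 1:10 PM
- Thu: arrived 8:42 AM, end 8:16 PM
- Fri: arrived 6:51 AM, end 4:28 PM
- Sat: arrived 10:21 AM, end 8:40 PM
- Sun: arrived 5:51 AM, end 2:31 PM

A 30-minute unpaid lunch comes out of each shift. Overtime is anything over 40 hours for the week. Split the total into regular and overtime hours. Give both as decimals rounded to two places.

Tue: 7:48 AM–6:39 PM = 10 h 51 min; less 30 min break → 10 h 21 min
Wed: 5:13 AM–1:10 PM = 7 h 57 min; less 30 min break → 7 h 27 min
Thu: 8:42 AM–8:16 PM = 11 h 34 min; less 30 min break → 11 h 4 min
Fri: 6:51 AM–4:28 PM = 9 h 37 min; less 30 min break → 9 h 7 min
Sat: 10:21 AM–8:40 PM = 10 h 19 min; less 30 min break → 9 h 49 min
Sun: 5:51 AM–2:31 PM = 8 h 40 min; less 30 min break → 8 h 10 min
Total worked: 55 h 58 min = 55.97 h.
Threshold 40 h → overtime 15 h 58 min, regular 40 h 0 min.

Regular 40.00 hours, overtime 15.97 hours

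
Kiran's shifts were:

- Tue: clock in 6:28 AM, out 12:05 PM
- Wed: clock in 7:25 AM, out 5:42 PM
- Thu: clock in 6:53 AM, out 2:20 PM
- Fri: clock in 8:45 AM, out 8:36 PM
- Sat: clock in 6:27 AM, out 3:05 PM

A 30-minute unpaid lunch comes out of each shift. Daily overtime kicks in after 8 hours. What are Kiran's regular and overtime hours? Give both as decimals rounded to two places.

Tue: 6:28 AM–12:05 PM = 5 h 37 min; less 30 min break → 5 h 7 min
Wed: 7:25 AM–5:42 PM = 10 h 17 min; less 30 min break → 9 h 47 min
Thu: 6:53 AM–2:20 PM = 7 h 27 min; less 30 min break → 6 h 57 min
Fri: 8:45 AM–8:36 PM = 11 h 51 min; less 30 min break → 11 h 21 min
Sat: 6:27 AM–3:05 PM = 8 h 38 min; less 30 min break → 8 h 8 min
Tue reg 5 h 7 min / OT 0 h 0 min; Wed reg 8 h 0 min / OT 1 h 47 min; Thu reg 6 h 57 min / OT 0 h 0 min; Fri reg 8 h 0 min / OT 3 h 21 min; Sat reg 8 h 0 min / OT 0 h 8 min.
Totals: regular 36 h 4 min, overtime 5 h 16 min.

Regular 36.07 hours, overtime 5.27 hours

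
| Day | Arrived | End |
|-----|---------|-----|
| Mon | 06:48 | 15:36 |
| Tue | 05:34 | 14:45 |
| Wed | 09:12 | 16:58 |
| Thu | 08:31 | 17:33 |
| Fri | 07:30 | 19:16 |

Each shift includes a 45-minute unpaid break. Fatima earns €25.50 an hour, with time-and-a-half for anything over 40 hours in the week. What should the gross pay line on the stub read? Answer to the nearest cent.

Mon: 06:48–15:36 = 8 h 48 min; less 45 min break → 8 h 3 min
Tue: 05:34–14:45 = 9 h 11 min; less 45 min break → 8 h 26 min
Wed: 09:12–16:58 = 7 h 46 min; less 45 min break → 7 h 1 min
Thu: 08:31–17:33 = 9 h 2 min; less 45 min break → 8 h 17 min
Fri: 07:30–19:16 = 11 h 46 min; less 45 min break → 11 h 1 min
Total worked: 42 h 48 min = 2568 min.
Regular 40 h 0 min = 2400 min at €25.50/h; overtime 2 h 48 min = 168 min at €38.25/h.
Pay = (2400 × €25.50 + 168 × €38.25) ÷ 60 = €1127.10.

€1127.10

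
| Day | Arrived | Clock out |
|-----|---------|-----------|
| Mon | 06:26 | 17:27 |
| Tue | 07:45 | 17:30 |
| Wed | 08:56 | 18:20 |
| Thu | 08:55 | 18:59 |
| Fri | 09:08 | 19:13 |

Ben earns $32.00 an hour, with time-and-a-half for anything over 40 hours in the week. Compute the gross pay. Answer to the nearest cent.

$1775.20

Mon: 06:26–17:27 = 11 h 1 min
Tue: 07:45–17:30 = 9 h 45 min
Wed: 08:56–18:20 = 9 h 24 min
Thu: 08:55–18:59 = 10 h 4 min
Fri: 09:08–19:13 = 10 h 5 min
Total worked: 50 h 19 min = 3019 min.
Regular 40 h 0 min = 2400 min at $32.00/h; overtime 10 h 19 min = 619 min at $48.00/h.
Pay = (2400 × $32.00 + 619 × $48.00) ÷ 60 = $1775.20.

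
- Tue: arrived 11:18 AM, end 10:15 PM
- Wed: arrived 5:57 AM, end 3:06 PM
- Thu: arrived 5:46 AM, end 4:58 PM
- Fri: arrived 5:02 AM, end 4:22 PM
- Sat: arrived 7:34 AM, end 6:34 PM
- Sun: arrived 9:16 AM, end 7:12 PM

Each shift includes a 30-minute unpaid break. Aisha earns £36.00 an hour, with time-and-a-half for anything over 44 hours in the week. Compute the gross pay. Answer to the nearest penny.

Tue: 11:18 AM–10:15 PM = 10 h 57 min; less 30 min break → 10 h 27 min
Wed: 5:57 AM–3:06 PM = 9 h 9 min; less 30 min break → 8 h 39 min
Thu: 5:46 AM–4:58 PM = 11 h 12 min; less 30 min break → 10 h 42 min
Fri: 5:02 AM–4:22 PM = 11 h 20 min; less 30 min break → 10 h 50 min
Sat: 7:34 AM–6:34 PM = 11 h 0 min; less 30 min break → 10 h 30 min
Sun: 9:16 AM–7:12 PM = 9 h 56 min; less 30 min break → 9 h 26 min
Total worked: 60 h 34 min = 3634 min.
Regular 44 h 0 min = 2640 min at £36.00/h; overtime 16 h 34 min = 994 min at £54.00/h.
Pay = (2640 × £36.00 + 994 × £54.00) ÷ 60 = £2478.60.

£2478.60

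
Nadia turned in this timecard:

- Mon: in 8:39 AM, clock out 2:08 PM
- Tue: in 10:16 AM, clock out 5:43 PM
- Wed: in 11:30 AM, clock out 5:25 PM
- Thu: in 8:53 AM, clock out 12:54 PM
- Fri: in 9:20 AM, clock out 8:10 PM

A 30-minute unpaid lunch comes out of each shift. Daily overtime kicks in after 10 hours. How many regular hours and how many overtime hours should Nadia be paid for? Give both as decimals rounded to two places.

Mon: 8:39 AM–2:08 PM = 5 h 29 min; less 30 min break → 4 h 59 min
Tue: 10:16 AM–5:43 PM = 7 h 27 min; less 30 min break → 6 h 57 min
Wed: 11:30 AM–5:25 PM = 5 h 55 min; less 30 min break → 5 h 25 min
Thu: 8:53 AM–12:54 PM = 4 h 1 min; less 30 min break → 3 h 31 min
Fri: 9:20 AM–8:10 PM = 10 h 50 min; less 30 min break → 10 h 20 min
Mon reg 4 h 59 min / OT 0 h 0 min; Tue reg 6 h 57 min / OT 0 h 0 min; Wed reg 5 h 25 min / OT 0 h 0 min; Thu reg 3 h 31 min / OT 0 h 0 min; Fri reg 10 h 0 min / OT 0 h 20 min.
Totals: regular 30 h 52 min, overtime 0 h 20 min.

Regular 30.87 hours, overtime 0.33 hours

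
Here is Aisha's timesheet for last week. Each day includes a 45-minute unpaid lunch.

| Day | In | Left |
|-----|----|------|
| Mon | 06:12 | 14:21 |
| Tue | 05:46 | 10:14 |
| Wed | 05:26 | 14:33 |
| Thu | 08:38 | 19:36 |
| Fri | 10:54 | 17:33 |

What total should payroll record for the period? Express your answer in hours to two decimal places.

35.60 hours

Mon: 06:12–14:21 = 8 h 9 min; less 45 min break → 7 h 24 min
Tue: 05:46–10:14 = 4 h 28 min; less 45 min break → 3 h 43 min
Wed: 05:26–14:33 = 9 h 7 min; less 45 min break → 8 h 22 min
Thu: 08:38–19:36 = 10 h 58 min; less 45 min break → 10 h 13 min
Fri: 10:54–17:33 = 6 h 39 min; less 45 min break → 5 h 54 min
Total: 7 h 24 min + 3 h 43 min + 8 h 22 min + 10 h 13 min + 5 h 54 min = 35 h 36 min.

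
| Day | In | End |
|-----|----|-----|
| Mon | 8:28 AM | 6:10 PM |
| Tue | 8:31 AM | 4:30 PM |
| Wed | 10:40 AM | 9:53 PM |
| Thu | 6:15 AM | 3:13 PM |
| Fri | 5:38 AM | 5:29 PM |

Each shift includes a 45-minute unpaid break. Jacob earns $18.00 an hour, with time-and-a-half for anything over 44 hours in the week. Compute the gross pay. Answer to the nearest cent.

$845.10

Mon: 8:28 AM–6:10 PM = 9 h 42 min; less 45 min break → 8 h 57 min
Tue: 8:31 AM–4:30 PM = 7 h 59 min; less 45 min break → 7 h 14 min
Wed: 10:40 AM–9:53 PM = 11 h 13 min; less 45 min break → 10 h 28 min
Thu: 6:15 AM–3:13 PM = 8 h 58 min; less 45 min break → 8 h 13 min
Fri: 5:38 AM–5:29 PM = 11 h 51 min; less 45 min break → 11 h 6 min
Total worked: 45 h 58 min = 2758 min.
Regular 44 h 0 min = 2640 min at $18.00/h; overtime 1 h 58 min = 118 min at $27.00/h.
Pay = (2640 × $18.00 + 118 × $27.00) ÷ 60 = $845.10.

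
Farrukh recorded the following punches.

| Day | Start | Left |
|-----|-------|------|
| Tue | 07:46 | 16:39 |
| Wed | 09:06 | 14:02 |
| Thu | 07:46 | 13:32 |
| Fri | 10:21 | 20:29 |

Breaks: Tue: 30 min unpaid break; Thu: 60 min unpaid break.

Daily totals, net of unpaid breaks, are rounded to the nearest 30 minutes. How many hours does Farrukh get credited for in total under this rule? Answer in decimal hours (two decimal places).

28.50 hours

Tue: 07:46–16:39 = 8 h 53 min − 30 min = 8 h 23 min → rounds to 8 h 30 min
Wed: 09:06–14:02 = 4 h 56 min → rounds to 5 h 0 min
Thu: 07:46–13:32 = 5 h 46 min − 60 min = 4 h 46 min → rounds to 5 h 0 min
Fri: 10:21–20:29 = 10 h 8 min → rounds to 10 h 0 min
Total credited: 28 h 30 min.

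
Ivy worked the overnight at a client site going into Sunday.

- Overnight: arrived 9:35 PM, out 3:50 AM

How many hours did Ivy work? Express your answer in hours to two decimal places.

Overnight: 9:35 PM → midnight = 2 h 25 min; midnight → 3:50 AM = 3 h 50 min; span 6 h 15 min

6.25 hours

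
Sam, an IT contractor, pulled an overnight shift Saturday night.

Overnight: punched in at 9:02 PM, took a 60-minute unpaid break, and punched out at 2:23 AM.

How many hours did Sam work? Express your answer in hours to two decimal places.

Overnight: 9:02 PM → midnight = 2 h 58 min; midnight → 2:23 AM = 2 h 23 min; span 5 h 21 min; less 60 min break → 4 h 21 min

4.35 hours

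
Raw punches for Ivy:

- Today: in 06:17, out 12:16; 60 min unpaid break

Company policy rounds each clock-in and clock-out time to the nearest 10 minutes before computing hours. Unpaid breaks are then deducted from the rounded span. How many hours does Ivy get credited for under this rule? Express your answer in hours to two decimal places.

Today: in 06:17→06:20, out 12:16→12:20; 6 h 0 min − 60 min = 5 h 0 min

5.00 hours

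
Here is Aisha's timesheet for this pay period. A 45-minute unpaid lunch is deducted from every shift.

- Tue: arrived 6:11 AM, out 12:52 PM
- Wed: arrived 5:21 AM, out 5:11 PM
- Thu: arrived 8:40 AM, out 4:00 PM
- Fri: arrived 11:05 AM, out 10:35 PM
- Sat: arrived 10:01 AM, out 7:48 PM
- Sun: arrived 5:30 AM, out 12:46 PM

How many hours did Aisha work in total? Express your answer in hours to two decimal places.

Tue: 6:11 AM–12:52 PM = 6 h 41 min; less 45 min break → 5 h 56 min
Wed: 5:21 AM–5:11 PM = 11 h 50 min; less 45 min break → 11 h 5 min
Thu: 8:40 AM–4:00 PM = 7 h 20 min; less 45 min break → 6 h 35 min
Fri: 11:05 AM–10:35 PM = 11 h 30 min; less 45 min break → 10 h 45 min
Sat: 10:01 AM–7:48 PM = 9 h 47 min; less 45 min break → 9 h 2 min
Sun: 5:30 AM–12:46 PM = 7 h 16 min; less 45 min break → 6 h 31 min
Total: 5 h 56 min + 11 h 5 min + 6 h 35 min + 10 h 45 min + 9 h 2 min + 6 h 31 min = 49 h 54 min.

49.90 hours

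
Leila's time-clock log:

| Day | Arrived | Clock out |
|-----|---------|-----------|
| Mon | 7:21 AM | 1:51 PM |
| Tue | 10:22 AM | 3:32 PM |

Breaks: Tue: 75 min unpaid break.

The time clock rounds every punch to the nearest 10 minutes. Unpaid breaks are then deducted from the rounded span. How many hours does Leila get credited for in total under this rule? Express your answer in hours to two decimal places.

10.42 hours

Mon: in 7:21 AM→7:20 AM, out 1:51 PM→1:50 PM; 6 h 30 min
Tue: in 10:22 AM→10:20 AM, out 3:32 PM→3:30 PM; 5 h 10 min − 75 min = 3 h 55 min
Total credited: 10 h 25 min.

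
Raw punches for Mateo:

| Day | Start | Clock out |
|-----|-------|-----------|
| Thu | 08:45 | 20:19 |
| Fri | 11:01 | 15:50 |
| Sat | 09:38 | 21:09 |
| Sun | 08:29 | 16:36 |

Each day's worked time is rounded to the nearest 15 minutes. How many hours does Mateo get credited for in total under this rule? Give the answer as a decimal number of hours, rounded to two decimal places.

35.75 hours

Thu: 08:45–20:19 = 11 h 34 min → rounds to 11 h 30 min
Fri: 11:01–15:50 = 4 h 49 min → rounds to 4 h 45 min
Sat: 09:38–21:09 = 11 h 31 min → rounds to 11 h 30 min
Sun: 08:29–16:36 = 8 h 7 min → rounds to 8 h 0 min
Total credited: 35 h 45 min.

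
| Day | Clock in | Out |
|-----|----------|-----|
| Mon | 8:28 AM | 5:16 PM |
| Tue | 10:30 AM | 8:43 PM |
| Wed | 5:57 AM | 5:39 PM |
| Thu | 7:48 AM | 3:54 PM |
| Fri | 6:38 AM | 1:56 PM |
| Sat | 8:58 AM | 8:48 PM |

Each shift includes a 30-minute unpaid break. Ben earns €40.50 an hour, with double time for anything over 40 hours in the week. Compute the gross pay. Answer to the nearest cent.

€2830.95

Mon: 8:28 AM–5:16 PM = 8 h 48 min; less 30 min break → 8 h 18 min
Tue: 10:30 AM–8:43 PM = 10 h 13 min; less 30 min break → 9 h 43 min
Wed: 5:57 AM–5:39 PM = 11 h 42 min; less 30 min break → 11 h 12 min
Thu: 7:48 AM–3:54 PM = 8 h 6 min; less 30 min break → 7 h 36 min
Fri: 6:38 AM–1:56 PM = 7 h 18 min; less 30 min break → 6 h 48 min
Sat: 8:58 AM–8:48 PM = 11 h 50 min; less 30 min break → 11 h 20 min
Total worked: 54 h 57 min = 3297 min.
Regular 40 h 0 min = 2400 min at €40.50/h; overtime 14 h 57 min = 897 min at €81.00/h.
Pay = (2400 × €40.50 + 897 × €81.00) ÷ 60 = €2830.95.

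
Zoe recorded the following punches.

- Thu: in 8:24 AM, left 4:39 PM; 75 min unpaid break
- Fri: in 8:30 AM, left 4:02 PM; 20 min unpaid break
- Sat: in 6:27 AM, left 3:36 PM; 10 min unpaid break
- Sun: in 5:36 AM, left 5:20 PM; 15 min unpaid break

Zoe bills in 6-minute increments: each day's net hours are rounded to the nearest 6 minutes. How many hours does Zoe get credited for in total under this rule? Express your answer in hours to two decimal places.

34.70 hours

Thu: 8:24 AM–4:39 PM = 8 h 15 min − 75 min = 7 h 0 min → rounds to 7 h 0 min
Fri: 8:30 AM–4:02 PM = 7 h 32 min − 20 min = 7 h 12 min → rounds to 7 h 12 min
Sat: 6:27 AM–3:36 PM = 9 h 9 min − 10 min = 8 h 59 min → rounds to 9 h 0 min
Sun: 5:36 AM–5:20 PM = 11 h 44 min − 15 min = 11 h 29 min → rounds to 11 h 30 min
Total credited: 34 h 42 min.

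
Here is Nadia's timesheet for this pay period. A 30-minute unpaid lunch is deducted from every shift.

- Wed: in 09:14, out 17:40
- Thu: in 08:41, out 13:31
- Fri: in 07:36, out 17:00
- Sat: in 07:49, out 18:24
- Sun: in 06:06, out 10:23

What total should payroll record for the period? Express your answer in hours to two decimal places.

35.03 hours

Wed: 09:14–17:40 = 8 h 26 min; less 30 min break → 7 h 56 min
Thu: 08:41–13:31 = 4 h 50 min; less 30 min break → 4 h 20 min
Fri: 07:36–17:00 = 9 h 24 min; less 30 min break → 8 h 54 min
Sat: 07:49–18:24 = 10 h 35 min; less 30 min break → 10 h 5 min
Sun: 06:06–10:23 = 4 h 17 min; less 30 min break → 3 h 47 min
Total: 7 h 56 min + 4 h 20 min + 8 h 54 min + 10 h 5 min + 3 h 47 min = 35 h 2 min.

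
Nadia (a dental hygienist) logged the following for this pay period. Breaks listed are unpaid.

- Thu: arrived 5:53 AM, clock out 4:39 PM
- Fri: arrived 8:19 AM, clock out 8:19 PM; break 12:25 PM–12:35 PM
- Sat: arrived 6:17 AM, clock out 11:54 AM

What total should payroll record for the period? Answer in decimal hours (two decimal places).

Thu: 5:53 AM–4:39 PM = 10 h 46 min
Fri: 8:19 AM–8:19 PM = 12 h 0 min; less 10 min break → 11 h 50 min
Sat: 6:17 AM–11:54 AM = 5 h 37 min
Total: 10 h 46 min + 11 h 50 min + 5 h 37 min = 28 h 13 min.

28.22 hours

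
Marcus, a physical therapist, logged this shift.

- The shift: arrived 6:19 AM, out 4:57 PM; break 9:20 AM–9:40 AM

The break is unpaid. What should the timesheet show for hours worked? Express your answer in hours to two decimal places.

10.30 hours

The shift: 6:19 AM–4:57 PM = 10 h 38 min; less 20 min break → 10 h 18 min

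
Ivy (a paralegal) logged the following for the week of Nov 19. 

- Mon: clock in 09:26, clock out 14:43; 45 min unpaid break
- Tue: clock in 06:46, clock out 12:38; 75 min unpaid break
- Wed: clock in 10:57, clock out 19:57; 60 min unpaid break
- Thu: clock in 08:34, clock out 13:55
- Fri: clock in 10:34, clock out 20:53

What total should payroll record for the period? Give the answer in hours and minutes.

Mon: 09:26–14:43 = 5 h 17 min; less 45 min break → 4 h 32 min
Tue: 06:46–12:38 = 5 h 52 min; less 75 min break → 4 h 37 min
Wed: 10:57–19:57 = 9 h 0 min; less 60 min break → 8 h 0 min
Thu: 08:34–13:55 = 5 h 21 min
Fri: 10:34–20:53 = 10 h 19 min
Total: 4 h 32 min + 4 h 37 min + 8 h 0 min + 5 h 21 min + 10 h 19 min = 32 h 49 min.

32 h 49 min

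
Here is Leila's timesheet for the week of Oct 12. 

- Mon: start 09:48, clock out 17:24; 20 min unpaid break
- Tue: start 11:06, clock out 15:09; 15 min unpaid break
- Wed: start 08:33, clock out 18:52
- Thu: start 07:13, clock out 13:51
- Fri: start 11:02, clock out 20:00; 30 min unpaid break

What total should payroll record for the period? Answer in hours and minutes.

36 h 29 min

Mon: 09:48–17:24 = 7 h 36 min; less 20 min break → 7 h 16 min
Tue: 11:06–15:09 = 4 h 3 min; less 15 min break → 3 h 48 min
Wed: 08:33–18:52 = 10 h 19 min
Thu: 07:13–13:51 = 6 h 38 min
Fri: 11:02–20:00 = 8 h 58 min; less 30 min break → 8 h 28 min
Total: 7 h 16 min + 3 h 48 min + 10 h 19 min + 6 h 38 min + 8 h 28 min = 36 h 29 min.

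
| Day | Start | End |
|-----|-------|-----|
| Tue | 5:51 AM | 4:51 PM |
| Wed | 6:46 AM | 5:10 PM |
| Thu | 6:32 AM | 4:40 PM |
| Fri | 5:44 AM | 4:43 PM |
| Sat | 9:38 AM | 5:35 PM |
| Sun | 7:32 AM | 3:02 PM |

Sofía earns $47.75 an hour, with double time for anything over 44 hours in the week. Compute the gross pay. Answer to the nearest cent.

$3434.82

Tue: 5:51 AM–4:51 PM = 11 h 0 min
Wed: 6:46 AM–5:10 PM = 10 h 24 min
Thu: 6:32 AM–4:40 PM = 10 h 8 min
Fri: 5:44 AM–4:43 PM = 10 h 59 min
Sat: 9:38 AM–5:35 PM = 7 h 57 min
Sun: 7:32 AM–3:02 PM = 7 h 30 min
Total worked: 57 h 58 min = 3478 min.
Regular 44 h 0 min = 2640 min at $47.75/h; overtime 13 h 58 min = 838 min at $95.50/h.
Pay = (2640 × $47.75 + 838 × $95.50) ÷ 60 = $3434.82.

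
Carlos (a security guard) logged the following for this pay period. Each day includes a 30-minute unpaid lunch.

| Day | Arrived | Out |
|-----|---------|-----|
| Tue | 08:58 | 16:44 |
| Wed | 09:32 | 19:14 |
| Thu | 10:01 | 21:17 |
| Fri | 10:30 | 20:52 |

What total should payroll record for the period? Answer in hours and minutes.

Tue: 08:58–16:44 = 7 h 46 min; less 30 min break → 7 h 16 min
Wed: 09:32–19:14 = 9 h 42 min; less 30 min break → 9 h 12 min
Thu: 10:01–21:17 = 11 h 16 min; less 30 min break → 10 h 46 min
Fri: 10:30–20:52 = 10 h 22 min; less 30 min break → 9 h 52 min
Total: 7 h 16 min + 9 h 12 min + 10 h 46 min + 9 h 52 min = 37 h 6 min.

37 h 6 min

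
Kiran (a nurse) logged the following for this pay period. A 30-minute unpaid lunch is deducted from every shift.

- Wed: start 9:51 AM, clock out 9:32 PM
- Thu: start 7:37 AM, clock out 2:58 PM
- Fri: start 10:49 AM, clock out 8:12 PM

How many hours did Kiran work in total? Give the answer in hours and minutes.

Wed: 9:51 AM–9:32 PM = 11 h 41 min; less 30 min break → 11 h 11 min
Thu: 7:37 AM–2:58 PM = 7 h 21 min; less 30 min break → 6 h 51 min
Fri: 10:49 AM–8:12 PM = 9 h 23 min; less 30 min break → 8 h 53 min
Total: 11 h 11 min + 6 h 51 min + 8 h 53 min = 26 h 55 min.

26 h 55 min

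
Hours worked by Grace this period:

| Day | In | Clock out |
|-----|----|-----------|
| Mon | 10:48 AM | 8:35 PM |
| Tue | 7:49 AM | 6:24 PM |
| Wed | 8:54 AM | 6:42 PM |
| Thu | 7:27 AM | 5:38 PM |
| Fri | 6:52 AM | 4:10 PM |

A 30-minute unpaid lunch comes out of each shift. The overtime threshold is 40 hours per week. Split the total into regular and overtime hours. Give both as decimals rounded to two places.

Regular 40.00 hours, overtime 7.15 hours

Mon: 10:48 AM–8:35 PM = 9 h 47 min; less 30 min break → 9 h 17 min
Tue: 7:49 AM–6:24 PM = 10 h 35 min; less 30 min break → 10 h 5 min
Wed: 8:54 AM–6:42 PM = 9 h 48 min; less 30 min break → 9 h 18 min
Thu: 7:27 AM–5:38 PM = 10 h 11 min; less 30 min break → 9 h 41 min
Fri: 6:52 AM–4:10 PM = 9 h 18 min; less 30 min break → 8 h 48 min
Total worked: 47 h 9 min = 47.15 h.
Threshold 40 h → overtime 7 h 9 min, regular 40 h 0 min.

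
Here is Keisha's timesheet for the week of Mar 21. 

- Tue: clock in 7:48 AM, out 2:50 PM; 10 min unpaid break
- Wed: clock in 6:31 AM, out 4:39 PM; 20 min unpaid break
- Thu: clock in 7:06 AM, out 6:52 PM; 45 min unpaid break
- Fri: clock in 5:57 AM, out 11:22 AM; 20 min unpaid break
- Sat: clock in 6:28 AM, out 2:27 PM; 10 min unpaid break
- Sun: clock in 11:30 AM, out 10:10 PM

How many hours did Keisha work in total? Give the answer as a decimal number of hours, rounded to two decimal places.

Tue: 7:48 AM–2:50 PM = 7 h 2 min; less 10 min break → 6 h 52 min
Wed: 6:31 AM–4:39 PM = 10 h 8 min; less 20 min break → 9 h 48 min
Thu: 7:06 AM–6:52 PM = 11 h 46 min; less 45 min break → 11 h 1 min
Fri: 5:57 AM–11:22 AM = 5 h 25 min; less 20 min break → 5 h 5 min
Sat: 6:28 AM–2:27 PM = 7 h 59 min; less 10 min break → 7 h 49 min
Sun: 11:30 AM–10:10 PM = 10 h 40 min
Total: 6 h 52 min + 9 h 48 min + 11 h 1 min + 5 h 5 min + 7 h 49 min + 10 h 40 min = 51 h 15 min.

51.25 hours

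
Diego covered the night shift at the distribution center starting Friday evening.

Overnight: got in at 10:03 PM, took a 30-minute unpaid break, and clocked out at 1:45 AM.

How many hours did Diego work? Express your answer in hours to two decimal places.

Overnight: 10:03 PM → midnight = 1 h 57 min; midnight → 1:45 AM = 1 h 45 min; span 3 h 42 min; less 30 min break → 3 h 12 min

3.20 hours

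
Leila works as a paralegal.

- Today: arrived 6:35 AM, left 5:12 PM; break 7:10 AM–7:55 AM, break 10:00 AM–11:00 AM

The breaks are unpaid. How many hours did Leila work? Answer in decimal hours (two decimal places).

Today: 6:35 AM–5:12 PM = 10 h 37 min; less 105 min break → 8 h 52 min

8.87 hours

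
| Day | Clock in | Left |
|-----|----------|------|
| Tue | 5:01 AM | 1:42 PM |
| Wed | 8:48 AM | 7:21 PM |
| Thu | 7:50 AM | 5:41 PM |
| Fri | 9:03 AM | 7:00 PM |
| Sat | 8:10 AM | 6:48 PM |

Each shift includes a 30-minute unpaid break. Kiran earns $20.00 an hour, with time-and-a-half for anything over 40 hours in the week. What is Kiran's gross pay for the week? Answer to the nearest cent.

Tue: 5:01 AM–1:42 PM = 8 h 41 min; less 30 min break → 8 h 11 min
Wed: 8:48 AM–7:21 PM = 10 h 33 min; less 30 min break → 10 h 3 min
Thu: 7:50 AM–5:41 PM = 9 h 51 min; less 30 min break → 9 h 21 min
Fri: 9:03 AM–7:00 PM = 9 h 57 min; less 30 min break → 9 h 27 min
Sat: 8:10 AM–6:48 PM = 10 h 38 min; less 30 min break → 10 h 8 min
Total worked: 47 h 10 min = 2830 min.
Regular 40 h 0 min = 2400 min at $20.00/h; overtime 7 h 10 min = 430 min at $30.00/h.
Pay = (2400 × $20.00 + 430 × $30.00) ÷ 60 = $1015.00.

$1015.00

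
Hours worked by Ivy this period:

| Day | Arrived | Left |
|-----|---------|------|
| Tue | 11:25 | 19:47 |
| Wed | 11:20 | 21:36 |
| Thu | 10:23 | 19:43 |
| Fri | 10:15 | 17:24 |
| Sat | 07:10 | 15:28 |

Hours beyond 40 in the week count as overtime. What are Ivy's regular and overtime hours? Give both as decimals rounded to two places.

Regular 40.00 hours, overtime 3.42 hours

Tue: 11:25–19:47 = 8 h 22 min
Wed: 11:20–21:36 = 10 h 16 min
Thu: 10:23–19:43 = 9 h 20 min
Fri: 10:15–17:24 = 7 h 9 min
Sat: 07:10–15:28 = 8 h 18 min
Total worked: 43 h 25 min = 43.42 h.
Threshold 40 h → overtime 3 h 25 min, regular 40 h 0 min.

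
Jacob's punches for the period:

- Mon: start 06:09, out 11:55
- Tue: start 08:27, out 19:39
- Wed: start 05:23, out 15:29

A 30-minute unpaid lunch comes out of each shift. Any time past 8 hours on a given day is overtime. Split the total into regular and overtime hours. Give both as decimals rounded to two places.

Regular 21.27 hours, overtime 4.30 hours

Mon: 06:09–11:55 = 5 h 46 min; less 30 min break → 5 h 16 min
Tue: 08:27–19:39 = 11 h 12 min; less 30 min break → 10 h 42 min
Wed: 05:23–15:29 = 10 h 6 min; less 30 min break → 9 h 36 min
Mon reg 5 h 16 min / OT 0 h 0 min; Tue reg 8 h 0 min / OT 2 h 42 min; Wed reg 8 h 0 min / OT 1 h 36 min.
Totals: regular 21 h 16 min, overtime 4 h 18 min.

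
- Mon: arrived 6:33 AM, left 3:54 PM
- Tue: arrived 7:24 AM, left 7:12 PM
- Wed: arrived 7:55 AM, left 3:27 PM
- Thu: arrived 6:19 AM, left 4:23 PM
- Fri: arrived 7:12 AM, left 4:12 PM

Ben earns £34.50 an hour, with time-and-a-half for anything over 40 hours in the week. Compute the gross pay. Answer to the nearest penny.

£1781.06

Mon: 6:33 AM–3:54 PM = 9 h 21 min
Tue: 7:24 AM–7:12 PM = 11 h 48 min
Wed: 7:55 AM–3:27 PM = 7 h 32 min
Thu: 6:19 AM–4:23 PM = 10 h 4 min
Fri: 7:12 AM–4:12 PM = 9 h 0 min
Total worked: 47 h 45 min = 2865 min.
Regular 40 h 0 min = 2400 min at £34.50/h; overtime 7 h 45 min = 465 min at £51.75/h.
Pay = (2400 × £34.50 + 465 × £51.75) ÷ 60 = £1781.06.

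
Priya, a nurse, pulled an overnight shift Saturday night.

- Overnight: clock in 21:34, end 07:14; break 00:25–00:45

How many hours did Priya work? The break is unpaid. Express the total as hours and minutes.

Overnight: 21:34 → midnight = 2 h 26 min; midnight → 07:14 = 7 h 14 min; span 9 h 40 min; less 20 min break → 9 h 20 min

9 h 20 min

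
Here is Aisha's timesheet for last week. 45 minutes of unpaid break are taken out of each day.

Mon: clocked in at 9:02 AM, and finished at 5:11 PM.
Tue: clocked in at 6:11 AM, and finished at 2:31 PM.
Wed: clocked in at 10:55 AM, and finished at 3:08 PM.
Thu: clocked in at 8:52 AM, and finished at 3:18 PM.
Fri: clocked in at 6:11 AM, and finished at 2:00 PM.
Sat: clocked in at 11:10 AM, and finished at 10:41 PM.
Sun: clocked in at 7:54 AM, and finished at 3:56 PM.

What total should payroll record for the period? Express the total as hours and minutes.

Mon: 9:02 AM–5:11 PM = 8 h 9 min; less 45 min break → 7 h 24 min
Tue: 6:11 AM–2:31 PM = 8 h 20 min; less 45 min break → 7 h 35 min
Wed: 10:55 AM–3:08 PM = 4 h 13 min; less 45 min break → 3 h 28 min
Thu: 8:52 AM–3:18 PM = 6 h 26 min; less 45 min break → 5 h 41 min
Fri: 6:11 AM–2:00 PM = 7 h 49 min; less 45 min break → 7 h 4 min
Sat: 11:10 AM–10:41 PM = 11 h 31 min; less 45 min break → 10 h 46 min
Sun: 7:54 AM–3:56 PM = 8 h 2 min; less 45 min break → 7 h 17 min
Total: 7 h 24 min + 7 h 35 min + 3 h 28 min + 5 h 41 min + 7 h 4 min + 10 h 46 min + 7 h 17 min = 49 h 15 min.

49 h 15 min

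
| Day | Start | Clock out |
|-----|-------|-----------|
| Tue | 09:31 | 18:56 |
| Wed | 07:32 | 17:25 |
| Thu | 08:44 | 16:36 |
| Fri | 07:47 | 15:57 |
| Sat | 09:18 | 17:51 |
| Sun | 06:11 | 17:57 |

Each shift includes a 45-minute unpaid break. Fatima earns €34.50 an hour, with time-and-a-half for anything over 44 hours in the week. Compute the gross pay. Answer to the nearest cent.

€1888.01

Tue: 09:31–18:56 = 9 h 25 min; less 45 min break → 8 h 40 min
Wed: 07:32–17:25 = 9 h 53 min; less 45 min break → 9 h 8 min
Thu: 08:44–16:36 = 7 h 52 min; less 45 min break → 7 h 7 min
Fri: 07:47–15:57 = 8 h 10 min; less 45 min break → 7 h 25 min
Sat: 09:18–17:51 = 8 h 33 min; less 45 min break → 7 h 48 min
Sun: 06:11–17:57 = 11 h 46 min; less 45 min break → 11 h 1 min
Total worked: 51 h 9 min = 3069 min.
Regular 44 h 0 min = 2640 min at €34.50/h; overtime 7 h 9 min = 429 min at €51.75/h.
Pay = (2640 × €34.50 + 429 × €51.75) ÷ 60 = €1888.01.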